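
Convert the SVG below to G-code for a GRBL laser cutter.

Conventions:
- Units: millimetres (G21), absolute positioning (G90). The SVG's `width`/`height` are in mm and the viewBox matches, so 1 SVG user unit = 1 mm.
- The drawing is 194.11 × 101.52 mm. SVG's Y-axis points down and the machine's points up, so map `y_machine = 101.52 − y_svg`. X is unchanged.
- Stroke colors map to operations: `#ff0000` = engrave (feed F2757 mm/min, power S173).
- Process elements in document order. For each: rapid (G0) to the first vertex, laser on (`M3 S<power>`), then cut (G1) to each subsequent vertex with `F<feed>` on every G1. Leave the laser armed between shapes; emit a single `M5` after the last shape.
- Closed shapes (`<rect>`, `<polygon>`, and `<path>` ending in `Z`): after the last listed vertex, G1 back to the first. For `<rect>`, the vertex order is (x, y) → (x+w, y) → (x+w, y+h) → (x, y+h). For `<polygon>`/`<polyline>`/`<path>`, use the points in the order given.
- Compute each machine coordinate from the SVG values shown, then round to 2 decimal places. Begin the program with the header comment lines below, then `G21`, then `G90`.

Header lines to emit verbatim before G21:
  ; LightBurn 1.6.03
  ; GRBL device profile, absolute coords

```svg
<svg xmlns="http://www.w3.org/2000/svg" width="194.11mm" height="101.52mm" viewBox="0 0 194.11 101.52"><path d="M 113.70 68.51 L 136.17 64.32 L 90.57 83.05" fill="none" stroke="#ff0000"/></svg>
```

Since the viewBox matches the mm dimensions, user units are millimetres directly. The only transform is the Y-flip y_m = 101.52 − y_svg.

Shape 1 is a open polyline drawn with `<path>`. Its stroke #ff0000 means engrave at S173, F2757. After flipping Y the toolpath is (113.70,33.01) → (136.17,37.20) → (90.57,18.47).

; LightBurn 1.6.03
; GRBL device profile, absolute coords
G21
G90
G0 X113.70 Y33.01
M3 S173
G1 X136.17 Y37.20 F2757
G1 X90.57 Y18.47 F2757
M5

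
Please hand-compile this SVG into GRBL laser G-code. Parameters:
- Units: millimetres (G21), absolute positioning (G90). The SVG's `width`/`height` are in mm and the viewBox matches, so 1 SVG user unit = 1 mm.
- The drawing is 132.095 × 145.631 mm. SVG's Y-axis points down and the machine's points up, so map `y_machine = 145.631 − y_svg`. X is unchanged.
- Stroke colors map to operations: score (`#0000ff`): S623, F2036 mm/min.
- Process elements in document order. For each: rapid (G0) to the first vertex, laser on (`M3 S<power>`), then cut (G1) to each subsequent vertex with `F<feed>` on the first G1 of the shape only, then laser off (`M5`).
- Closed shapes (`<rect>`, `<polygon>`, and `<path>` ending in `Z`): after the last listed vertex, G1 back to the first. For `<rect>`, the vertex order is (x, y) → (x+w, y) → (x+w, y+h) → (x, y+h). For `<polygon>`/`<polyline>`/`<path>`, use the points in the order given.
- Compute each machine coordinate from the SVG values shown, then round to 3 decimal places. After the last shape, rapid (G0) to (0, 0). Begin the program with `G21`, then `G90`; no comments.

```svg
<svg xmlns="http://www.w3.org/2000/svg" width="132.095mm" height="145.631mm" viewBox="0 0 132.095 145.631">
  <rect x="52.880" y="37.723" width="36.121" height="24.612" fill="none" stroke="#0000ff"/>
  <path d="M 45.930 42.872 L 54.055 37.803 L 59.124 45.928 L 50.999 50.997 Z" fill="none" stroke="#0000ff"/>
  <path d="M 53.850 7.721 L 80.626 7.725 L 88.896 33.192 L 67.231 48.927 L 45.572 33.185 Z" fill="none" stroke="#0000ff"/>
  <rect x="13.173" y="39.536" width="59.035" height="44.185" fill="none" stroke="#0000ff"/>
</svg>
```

Since the viewBox matches the mm dimensions, user units are millimetres directly. The only transform is the Y-flip y_m = 145.631 − y_svg.

Shape 1 is a rectangle drawn with `<rect>`. Its stroke #0000ff means score at S623, F2036. After flipping Y the toolpath is (52.880,107.908) → (89.001,107.908) → (89.001,83.296) → (52.880,83.296) → (52.880,107.908), returning to the start.

Shape 2 is a regular polygon drawn with `<path>`. Its stroke #0000ff means score at S623, F2036. After flipping Y the toolpath is (45.930,102.759) → (54.055,107.828) → (59.124,99.703) → (50.999,94.634) → (45.930,102.759), returning to the start.

Shape 3 is a regular polygon drawn with `<path>`. Its stroke #0000ff means score at S623, F2036. After flipping Y the toolpath is (53.850,137.910) → (80.626,137.906) → (88.896,112.439) → (67.231,96.704) → (45.572,112.446) → (53.850,137.910), returning to the start.

Shape 4 is a rectangle drawn with `<rect>`. Its stroke #0000ff means score at S623, F2036. After flipping Y the toolpath is (13.173,106.095) → (72.208,106.095) → (72.208,61.910) → (13.173,61.910) → (13.173,106.095), returning to the start.

G21
G90
G0 X52.880 Y107.908
M3 S623
G1 X89.001 Y107.908 F2036
G1 X89.001 Y83.296
G1 X52.880 Y83.296
G1 X52.880 Y107.908
M5
G0 X45.930 Y102.759
M3 S623
G1 X54.055 Y107.828 F2036
G1 X59.124 Y99.703
G1 X50.999 Y94.634
G1 X45.930 Y102.759
M5
G0 X53.850 Y137.910
M3 S623
G1 X80.626 Y137.906 F2036
G1 X88.896 Y112.439
G1 X67.231 Y96.704
G1 X45.572 Y112.446
G1 X53.850 Y137.910
M5
G0 X13.173 Y106.095
M3 S623
G1 X72.208 Y106.095 F2036
G1 X72.208 Y61.910
G1 X13.173 Y61.910
G1 X13.173 Y106.095
M5
G0 X0.000 Y0.000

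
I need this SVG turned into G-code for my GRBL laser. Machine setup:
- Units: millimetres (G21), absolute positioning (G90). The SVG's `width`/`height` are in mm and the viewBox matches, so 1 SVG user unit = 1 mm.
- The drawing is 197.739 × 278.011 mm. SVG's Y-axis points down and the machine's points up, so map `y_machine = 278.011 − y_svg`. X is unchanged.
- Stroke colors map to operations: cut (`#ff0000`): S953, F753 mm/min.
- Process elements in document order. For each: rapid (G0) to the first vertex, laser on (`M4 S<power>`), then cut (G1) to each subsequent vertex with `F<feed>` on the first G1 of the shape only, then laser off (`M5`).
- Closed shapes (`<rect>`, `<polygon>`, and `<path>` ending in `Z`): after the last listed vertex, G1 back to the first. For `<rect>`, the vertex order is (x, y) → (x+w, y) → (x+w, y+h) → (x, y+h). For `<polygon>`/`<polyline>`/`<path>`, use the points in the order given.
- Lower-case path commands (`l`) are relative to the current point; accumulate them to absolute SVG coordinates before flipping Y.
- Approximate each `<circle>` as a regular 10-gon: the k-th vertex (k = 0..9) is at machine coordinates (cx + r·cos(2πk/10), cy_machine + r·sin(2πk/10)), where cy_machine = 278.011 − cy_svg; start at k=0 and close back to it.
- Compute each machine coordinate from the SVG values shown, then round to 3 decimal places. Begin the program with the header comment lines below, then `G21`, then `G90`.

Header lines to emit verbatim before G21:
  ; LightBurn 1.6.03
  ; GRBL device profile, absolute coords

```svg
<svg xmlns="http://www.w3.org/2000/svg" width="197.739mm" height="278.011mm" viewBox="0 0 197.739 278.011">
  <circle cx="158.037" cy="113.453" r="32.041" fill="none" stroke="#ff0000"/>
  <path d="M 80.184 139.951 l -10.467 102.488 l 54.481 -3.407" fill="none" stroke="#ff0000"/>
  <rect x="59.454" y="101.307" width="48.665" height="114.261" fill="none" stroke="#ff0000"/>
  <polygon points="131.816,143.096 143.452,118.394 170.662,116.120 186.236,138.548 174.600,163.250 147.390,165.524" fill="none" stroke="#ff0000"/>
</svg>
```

1 u = 1 mm; y_m = 278.011 − y.

[1] `<circle>` circle, #ff0000→cut S953 F753: (190.078,164.558) → (183.959,183.391) → (167.938,195.031) → (148.136,195.031) → (132.115,183.391) → (125.996,164.558) → (132.115,145.725) → (148.136,134.085) → (167.938,134.085) → (183.959,145.725) → (190.078,164.558) (closed)

[2] `<path>` open polyline, #ff0000→cut S953 F753: (80.184,138.060) → (69.717,35.572) → (124.198,38.979)

[3] `<rect>` rectangle, #ff0000→cut S953 F753: (59.454,176.704) → (108.119,176.704) → (108.119,62.443) → (59.454,62.443) → (59.454,176.704) (closed)

[4] `<polygon>` regular polygon, #ff0000→cut S953 F753: (131.816,134.915) → (143.452,159.617) → (170.662,161.891) → (186.236,139.463) → (174.600,114.761) → (147.390,112.487) → (131.816,134.915) (closed)

; LightBurn 1.6.03
; GRBL device profile, absolute coords
G21
G90
G0 X190.078 Y164.558
M4 S953
G1 X183.959 Y183.391 F753
G1 X167.938 Y195.031
G1 X148.136 Y195.031
G1 X132.115 Y183.391
G1 X125.996 Y164.558
G1 X132.115 Y145.725
G1 X148.136 Y134.085
G1 X167.938 Y134.085
G1 X183.959 Y145.725
G1 X190.078 Y164.558
M5
G0 X80.184 Y138.060
M4 S953
G1 X69.717 Y35.572 F753
G1 X124.198 Y38.979
M5
G0 X59.454 Y176.704
M4 S953
G1 X108.119 Y176.704 F753
G1 X108.119 Y62.443
G1 X59.454 Y62.443
G1 X59.454 Y176.704
M5
G0 X131.816 Y134.915
M4 S953
G1 X143.452 Y159.617 F753
G1 X170.662 Y161.891
G1 X186.236 Y139.463
G1 X174.600 Y114.761
G1 X147.390 Y112.487
G1 X131.816 Y134.915
M5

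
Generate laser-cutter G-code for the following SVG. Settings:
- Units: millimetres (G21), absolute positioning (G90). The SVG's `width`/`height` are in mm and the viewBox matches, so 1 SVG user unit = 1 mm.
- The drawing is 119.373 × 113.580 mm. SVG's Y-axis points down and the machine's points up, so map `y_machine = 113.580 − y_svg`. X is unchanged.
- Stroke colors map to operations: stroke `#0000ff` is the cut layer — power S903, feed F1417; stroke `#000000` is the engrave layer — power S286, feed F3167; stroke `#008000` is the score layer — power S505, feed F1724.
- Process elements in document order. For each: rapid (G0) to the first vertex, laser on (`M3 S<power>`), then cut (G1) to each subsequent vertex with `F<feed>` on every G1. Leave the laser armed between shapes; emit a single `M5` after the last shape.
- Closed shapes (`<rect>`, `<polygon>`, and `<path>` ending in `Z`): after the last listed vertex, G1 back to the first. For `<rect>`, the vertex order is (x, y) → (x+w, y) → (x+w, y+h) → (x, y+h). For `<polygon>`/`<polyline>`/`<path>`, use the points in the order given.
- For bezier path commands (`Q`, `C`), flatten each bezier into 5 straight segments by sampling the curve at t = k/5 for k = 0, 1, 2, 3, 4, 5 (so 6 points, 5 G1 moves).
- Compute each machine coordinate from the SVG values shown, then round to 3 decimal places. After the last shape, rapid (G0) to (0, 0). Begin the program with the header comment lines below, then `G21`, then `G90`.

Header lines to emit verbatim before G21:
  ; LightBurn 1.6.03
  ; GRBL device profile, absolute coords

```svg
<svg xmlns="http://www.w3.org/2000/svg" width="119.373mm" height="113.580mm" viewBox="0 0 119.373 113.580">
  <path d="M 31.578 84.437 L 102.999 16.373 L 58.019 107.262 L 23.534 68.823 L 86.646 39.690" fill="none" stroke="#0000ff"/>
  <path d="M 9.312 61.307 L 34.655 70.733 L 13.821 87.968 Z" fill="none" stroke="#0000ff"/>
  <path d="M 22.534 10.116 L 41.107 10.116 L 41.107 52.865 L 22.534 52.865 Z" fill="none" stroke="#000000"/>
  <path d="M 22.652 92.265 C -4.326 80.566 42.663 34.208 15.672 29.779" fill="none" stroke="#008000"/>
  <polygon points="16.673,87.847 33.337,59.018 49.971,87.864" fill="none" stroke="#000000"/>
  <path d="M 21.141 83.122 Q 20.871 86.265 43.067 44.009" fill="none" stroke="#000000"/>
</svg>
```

1 u = 1 mm; y_m = 113.580 − y.

[1] `<path>` open polyline, #0000ff→cut S903 F1417: (31.578,29.143) → (102.999,97.207) → (58.019,6.318) → (23.534,44.757) → (86.646,73.890)

[2] `<path>` regular polygon, #0000ff→cut S903 F1417: (9.312,52.273) → (34.655,42.847) → (13.821,25.612) → (9.312,52.273) (closed)

[3] `<path>` rectangle, #000000→engrave S286 F3167: (22.534,103.464) → (41.107,103.464) → (41.107,60.715) → (22.534,60.715) → (22.534,103.464) (closed)

[4] `<path>` cubic bezier, #008000→score S505 F1724: (22.652,21.315) → (14.158,31.881) → (16.314,47.088) → (22.019,63.262) → (24.173,76.725) → (15.672,83.801)

[5] `<polygon>` regular polygon, #000000→engrave S286 F3167: (16.673,25.733) → (33.337,54.562) → (49.971,25.716) → (16.673,25.733) (closed)

[6] `<path>` quadratic bezier, #000000→engrave S286 F3167: (21.141,30.458) → (21.932,31.017) → (24.520,35.207) → (28.905,43.030) → (35.087,54.485) → (43.067,69.571)

; LightBurn 1.6.03
; GRBL device profile, absolute coords
G21
G90
G0 X31.578 Y29.143
M3 S903
G1 X102.999 Y97.207 F1417
G1 X58.019 Y6.318 F1417
G1 X23.534 Y44.757 F1417
G1 X86.646 Y73.890 F1417
G0 X9.312 Y52.273
M3 S903
G1 X34.655 Y42.847 F1417
G1 X13.821 Y25.612 F1417
G1 X9.312 Y52.273 F1417
G0 X22.534 Y103.464
M3 S286
G1 X41.107 Y103.464 F3167
G1 X41.107 Y60.715 F3167
G1 X22.534 Y60.715 F3167
G1 X22.534 Y103.464 F3167
G0 X22.652 Y21.315
M3 S505
G1 X14.158 Y31.881 F1724
G1 X16.314 Y47.088 F1724
G1 X22.019 Y63.262 F1724
G1 X24.173 Y76.725 F1724
G1 X15.672 Y83.801 F1724
G0 X16.673 Y25.733
M3 S286
G1 X33.337 Y54.562 F3167
G1 X49.971 Y25.716 F3167
G1 X16.673 Y25.733 F3167
G0 X21.141 Y30.458
M3 S286
G1 X21.932 Y31.017 F3167
G1 X24.520 Y35.207 F3167
G1 X28.905 Y43.030 F3167
G1 X35.087 Y54.485 F3167
G1 X43.067 Y69.571 F3167
M5
G0 X0.000 Y0.000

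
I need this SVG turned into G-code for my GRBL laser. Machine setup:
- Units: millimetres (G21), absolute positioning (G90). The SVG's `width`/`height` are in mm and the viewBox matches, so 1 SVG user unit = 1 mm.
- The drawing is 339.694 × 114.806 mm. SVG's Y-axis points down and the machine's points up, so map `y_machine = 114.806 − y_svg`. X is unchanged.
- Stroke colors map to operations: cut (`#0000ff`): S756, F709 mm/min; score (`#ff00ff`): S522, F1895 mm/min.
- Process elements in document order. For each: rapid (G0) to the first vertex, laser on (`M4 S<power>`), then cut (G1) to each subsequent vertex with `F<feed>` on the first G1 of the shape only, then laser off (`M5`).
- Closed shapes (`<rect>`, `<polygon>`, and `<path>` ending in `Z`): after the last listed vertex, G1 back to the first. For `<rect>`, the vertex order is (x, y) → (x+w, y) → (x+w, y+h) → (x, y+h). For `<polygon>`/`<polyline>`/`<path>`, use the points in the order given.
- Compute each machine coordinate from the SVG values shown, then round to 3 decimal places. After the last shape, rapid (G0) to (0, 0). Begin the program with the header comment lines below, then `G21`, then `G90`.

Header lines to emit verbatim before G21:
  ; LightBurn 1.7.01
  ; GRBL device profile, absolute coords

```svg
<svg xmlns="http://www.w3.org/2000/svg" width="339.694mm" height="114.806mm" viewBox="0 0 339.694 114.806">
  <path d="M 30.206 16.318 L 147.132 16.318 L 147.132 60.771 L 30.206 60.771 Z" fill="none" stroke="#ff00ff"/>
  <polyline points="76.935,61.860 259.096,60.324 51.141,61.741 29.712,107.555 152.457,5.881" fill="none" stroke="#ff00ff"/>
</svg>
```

viewBox `0 0 339.694 114.806` with mm width/height → 1 unit = 1 mm. Flip: y_m = 114.806 − y_svg.

**Shape 1** — `<path>` rectangle, stroke `#ff00ff` → score (S522, F1895). Machine vertices: (30.206,98.488) → (147.132,98.488) → (147.132,54.035) → (30.206,54.035) → (30.206,98.488). Closed: final G1 returns to the first vertex.

**Shape 2** — `<polyline>` open polyline, stroke `#ff00ff` → score (S522, F1895). Machine vertices: (76.935,52.946) → (259.096,54.482) → (51.141,53.065) → (29.712,7.251) → (152.457,108.925). Open path.

; LightBurn 1.7.01
; GRBL device profile, absolute coords
G21
G90
G0 X30.206 Y98.488
M4 S522
G1 X147.132 Y98.488 F1895
G1 X147.132 Y54.035
G1 X30.206 Y54.035
G1 X30.206 Y98.488
M5
G0 X76.935 Y52.946
M4 S522
G1 X259.096 Y54.482 F1895
G1 X51.141 Y53.065
G1 X29.712 Y7.251
G1 X152.457 Y108.925
M5
G0 X0.000 Y0.000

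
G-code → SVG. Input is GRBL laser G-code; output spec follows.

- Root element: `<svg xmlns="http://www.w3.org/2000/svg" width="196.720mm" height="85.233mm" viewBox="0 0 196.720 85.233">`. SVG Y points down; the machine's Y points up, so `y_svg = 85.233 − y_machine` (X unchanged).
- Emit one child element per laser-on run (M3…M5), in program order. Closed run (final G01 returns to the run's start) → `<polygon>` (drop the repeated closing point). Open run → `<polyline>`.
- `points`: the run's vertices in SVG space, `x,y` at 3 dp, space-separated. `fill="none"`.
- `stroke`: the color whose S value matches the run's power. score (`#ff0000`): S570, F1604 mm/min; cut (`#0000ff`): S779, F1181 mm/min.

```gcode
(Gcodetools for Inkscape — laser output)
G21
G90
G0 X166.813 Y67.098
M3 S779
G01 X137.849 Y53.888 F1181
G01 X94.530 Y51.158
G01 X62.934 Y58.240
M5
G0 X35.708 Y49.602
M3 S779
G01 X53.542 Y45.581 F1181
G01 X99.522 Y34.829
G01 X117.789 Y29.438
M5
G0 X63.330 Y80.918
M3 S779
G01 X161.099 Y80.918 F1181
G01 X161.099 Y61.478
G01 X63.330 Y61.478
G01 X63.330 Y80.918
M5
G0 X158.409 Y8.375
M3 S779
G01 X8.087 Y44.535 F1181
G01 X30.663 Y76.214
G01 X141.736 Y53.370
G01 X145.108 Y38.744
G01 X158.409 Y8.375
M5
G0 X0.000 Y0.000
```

<svg xmlns="http://www.w3.org/2000/svg" width="196.720mm" height="85.233mm" viewBox="0 0 196.720 85.233">
  <polyline points="166.813,18.135 137.849,31.345 94.530,34.075 62.934,26.993" fill="none" stroke="#0000ff"/>
  <polyline points="35.708,35.631 53.542,39.652 99.522,50.404 117.789,55.795" fill="none" stroke="#0000ff"/>
  <polygon points="63.330,4.315 161.099,4.315 161.099,23.755 63.330,23.755" fill="none" stroke="#0000ff"/>
  <polygon points="158.409,76.858 8.087,40.698 30.663,9.019 141.736,31.863 145.108,46.489" fill="none" stroke="#0000ff"/>
</svg>

Machine Y-up, SVG Y-down with viewBox height 85.233, so y_svg = 85.233 − y_machine; X carries over. Every run uses S779, so all elements get stroke `#0000ff` (cut).

Run 1: The run is open, so emit a `<polyline>` with points (Y-flipped): 166.813,18.135 137.849,31.345 94.530,34.075 62.934,26.993.

Run 2: The run is open, so emit a `<polyline>` with points (Y-flipped): 35.708,35.631 53.542,39.652 99.522,50.404 117.789,55.795.

Run 3: The run returns to its start, so emit a `<polygon>` with points (Y-flipped): 63.330,4.315 161.099,4.315 161.099,23.755 63.330,23.755.

Run 4: The run returns to its start, so emit a `<polygon>` with points (Y-flipped): 158.409,76.858 8.087,40.698 30.663,9.019 141.736,31.863 145.108,46.489.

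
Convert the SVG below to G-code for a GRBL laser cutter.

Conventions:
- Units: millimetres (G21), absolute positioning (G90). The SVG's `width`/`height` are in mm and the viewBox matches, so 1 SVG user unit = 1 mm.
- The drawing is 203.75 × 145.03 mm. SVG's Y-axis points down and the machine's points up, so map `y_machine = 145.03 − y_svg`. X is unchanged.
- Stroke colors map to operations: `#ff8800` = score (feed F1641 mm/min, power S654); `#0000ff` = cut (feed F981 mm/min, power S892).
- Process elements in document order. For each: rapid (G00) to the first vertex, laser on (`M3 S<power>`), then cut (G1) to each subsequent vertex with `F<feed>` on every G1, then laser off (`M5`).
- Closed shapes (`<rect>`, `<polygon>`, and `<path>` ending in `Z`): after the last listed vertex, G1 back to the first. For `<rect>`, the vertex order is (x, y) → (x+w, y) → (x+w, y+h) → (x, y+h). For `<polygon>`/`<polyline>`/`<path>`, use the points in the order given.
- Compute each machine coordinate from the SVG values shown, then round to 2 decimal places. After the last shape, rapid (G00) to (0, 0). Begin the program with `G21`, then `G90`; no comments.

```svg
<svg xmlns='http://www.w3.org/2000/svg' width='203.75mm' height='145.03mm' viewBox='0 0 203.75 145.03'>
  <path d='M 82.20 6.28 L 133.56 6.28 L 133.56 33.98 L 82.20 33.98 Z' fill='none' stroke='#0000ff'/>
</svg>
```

Since the viewBox matches the mm dimensions, user units are millimetres directly. The only transform is the Y-flip y_m = 145.03 − y_svg.

Shape 1 is a rectangle drawn with `<path>`. Its stroke #0000ff means cut at S892, F981. After flipping Y the toolpath is (82.20,138.75) → (133.56,138.75) → (133.56,111.05) → (82.20,111.05) → (82.20,138.75), returning to the start.

G21
G90
G00 X82.20 Y138.75
M3 S892
G1 X133.56 Y138.75 F981
G1 X133.56 Y111.05 F981
G1 X82.20 Y111.05 F981
G1 X82.20 Y138.75 F981
M5
G00 X0.00 Y0.00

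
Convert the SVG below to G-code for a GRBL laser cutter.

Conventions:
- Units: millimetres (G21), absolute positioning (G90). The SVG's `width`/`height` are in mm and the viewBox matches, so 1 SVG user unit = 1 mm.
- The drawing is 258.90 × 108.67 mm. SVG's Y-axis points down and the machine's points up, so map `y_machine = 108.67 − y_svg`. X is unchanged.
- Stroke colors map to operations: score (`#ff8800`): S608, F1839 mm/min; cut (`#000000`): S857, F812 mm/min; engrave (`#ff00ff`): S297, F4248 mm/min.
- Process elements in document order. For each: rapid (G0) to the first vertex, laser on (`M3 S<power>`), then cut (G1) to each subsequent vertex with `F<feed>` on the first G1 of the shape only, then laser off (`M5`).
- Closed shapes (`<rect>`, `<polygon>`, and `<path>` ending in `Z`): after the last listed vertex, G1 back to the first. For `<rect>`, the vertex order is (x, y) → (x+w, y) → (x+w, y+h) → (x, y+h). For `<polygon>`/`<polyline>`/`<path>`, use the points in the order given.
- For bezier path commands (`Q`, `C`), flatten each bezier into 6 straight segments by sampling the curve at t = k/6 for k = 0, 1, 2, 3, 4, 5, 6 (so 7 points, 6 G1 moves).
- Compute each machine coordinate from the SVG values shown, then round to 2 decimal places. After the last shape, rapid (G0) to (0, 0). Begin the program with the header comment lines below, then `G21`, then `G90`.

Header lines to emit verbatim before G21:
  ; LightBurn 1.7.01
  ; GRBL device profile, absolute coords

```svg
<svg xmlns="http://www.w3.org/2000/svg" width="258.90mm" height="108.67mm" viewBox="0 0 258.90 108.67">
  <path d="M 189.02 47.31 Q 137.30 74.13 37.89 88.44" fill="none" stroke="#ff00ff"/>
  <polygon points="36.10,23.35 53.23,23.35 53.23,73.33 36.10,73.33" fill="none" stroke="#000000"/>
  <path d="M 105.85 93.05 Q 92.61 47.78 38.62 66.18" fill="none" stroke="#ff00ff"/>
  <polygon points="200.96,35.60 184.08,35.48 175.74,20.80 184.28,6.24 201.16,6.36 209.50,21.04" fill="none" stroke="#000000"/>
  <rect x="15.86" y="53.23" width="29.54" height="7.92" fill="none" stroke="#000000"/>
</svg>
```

; LightBurn 1.7.01
; GRBL device profile, absolute coords
G21
G90
G0 X189.02 Y61.36
M3 S297
G1 X170.46 Y52.77 F4248
G1 X149.24 Y44.87
G1 X125.38 Y37.67
G1 X98.86 Y31.16
G1 X69.70 Y25.35
G1 X37.89 Y20.23
M5
G0 X36.10 Y85.32
M3 S857
G1 X53.23 Y85.32 F812
G1 X53.23 Y35.34
G1 X36.10 Y35.34
G1 X36.10 Y85.32
M5
G0 X105.85 Y15.62
M3 S297
G1 X100.30 Y28.94 F4248
G1 X92.50 Y38.73
G1 X82.42 Y44.97
G1 X70.09 Y47.68
G1 X55.48 Y46.85
G1 X38.62 Y42.49
M5
G0 X200.96 Y73.07
M3 S857
G1 X184.08 Y73.19 F812
G1 X175.74 Y87.87
G1 X184.28 Y102.43
G1 X201.16 Y102.31
G1 X209.50 Y87.63
G1 X200.96 Y73.07
M5
G0 X15.86 Y55.44
M3 S857
G1 X45.40 Y55.44 F812
G1 X45.40 Y47.52
G1 X15.86 Y47.52
G1 X15.86 Y55.44
M5
G0 X0.00 Y0.00

1 u = 1 mm; y_m = 108.67 − y.

[1] `<path>` quadratic bezier, #ff00ff→engrave S297 F4248: (189.02,61.36) → (170.46,52.77) → (149.24,44.87) → (125.38,37.67) → (98.86,31.16) → (69.70,25.35) → (37.89,20.23)

[2] `<polygon>` rectangle, #000000→cut S857 F812: (36.10,85.32) → (53.23,85.32) → (53.23,35.34) → (36.10,35.34) → (36.10,85.32) (closed)

[3] `<path>` quadratic bezier, #ff00ff→engrave S297 F4248: (105.85,15.62) → (100.30,28.94) → (92.50,38.73) → (82.42,44.97) → (70.09,47.68) → (55.48,46.85) → (38.62,42.49)

[4] `<polygon>` regular polygon, #000000→cut S857 F812: (200.96,73.07) → (184.08,73.19) → (175.74,87.87) → (184.28,102.43) → (201.16,102.31) → (209.50,87.63) → (200.96,73.07) (closed)

[5] `<rect>` rectangle, #000000→cut S857 F812: (15.86,55.44) → (45.40,55.44) → (45.40,47.52) → (15.86,47.52) → (15.86,55.44) (closed)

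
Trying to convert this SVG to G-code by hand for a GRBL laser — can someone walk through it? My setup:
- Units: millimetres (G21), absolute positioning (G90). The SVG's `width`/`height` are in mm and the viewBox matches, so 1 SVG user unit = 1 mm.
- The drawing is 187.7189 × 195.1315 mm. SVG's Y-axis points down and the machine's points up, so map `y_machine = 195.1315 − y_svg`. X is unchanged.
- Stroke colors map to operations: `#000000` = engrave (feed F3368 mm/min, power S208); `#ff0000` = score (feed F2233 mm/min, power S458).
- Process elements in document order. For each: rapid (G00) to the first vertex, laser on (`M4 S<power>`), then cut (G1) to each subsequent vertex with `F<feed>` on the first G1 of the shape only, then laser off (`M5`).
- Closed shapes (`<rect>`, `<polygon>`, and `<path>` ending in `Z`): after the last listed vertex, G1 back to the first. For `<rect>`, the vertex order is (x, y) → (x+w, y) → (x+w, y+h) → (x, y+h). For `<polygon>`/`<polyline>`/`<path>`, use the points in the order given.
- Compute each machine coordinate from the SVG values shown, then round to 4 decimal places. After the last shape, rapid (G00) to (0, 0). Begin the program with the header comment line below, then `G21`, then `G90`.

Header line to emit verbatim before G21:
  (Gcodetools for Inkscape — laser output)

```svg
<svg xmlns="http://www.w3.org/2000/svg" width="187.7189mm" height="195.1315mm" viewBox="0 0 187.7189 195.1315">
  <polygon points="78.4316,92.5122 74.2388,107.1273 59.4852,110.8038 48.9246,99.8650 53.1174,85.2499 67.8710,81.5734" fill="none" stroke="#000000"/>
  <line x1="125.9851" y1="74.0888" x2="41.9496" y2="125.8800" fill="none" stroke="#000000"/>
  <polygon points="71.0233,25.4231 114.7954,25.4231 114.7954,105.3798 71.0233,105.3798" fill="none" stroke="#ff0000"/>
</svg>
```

1 u = 1 mm; y_m = 195.1315 − y.

[1] `<polygon>` regular polygon, #000000→engrave S208 F3368: (78.4316,102.6193) → (74.2388,88.0042) → (59.4852,84.3277) → (48.9246,95.2665) → (53.1174,109.8816) → (67.8710,113.5581) → (78.4316,102.6193) (closed)

[2] `<line>` line segment, #000000→engrave S208 F3368: (125.9851,121.0427) → (41.9496,69.2515)

[3] `<polygon>` rectangle, #ff0000→score S458 F2233: (71.0233,169.7084) → (114.7954,169.7084) → (114.7954,89.7517) → (71.0233,89.7517) → (71.0233,169.7084) (closed)

(Gcodetools for Inkscape — laser output)
G21
G90
G00 X78.4316 Y102.6193
M4 S208
G1 X74.2388 Y88.0042 F3368
G1 X59.4852 Y84.3277
G1 X48.9246 Y95.2665
G1 X53.1174 Y109.8816
G1 X67.8710 Y113.5581
G1 X78.4316 Y102.6193
M5
G00 X125.9851 Y121.0427
M4 S208
G1 X41.9496 Y69.2515 F3368
M5
G00 X71.0233 Y169.7084
M4 S458
G1 X114.7954 Y169.7084 F2233
G1 X114.7954 Y89.7517
G1 X71.0233 Y89.7517
G1 X71.0233 Y169.7084
M5
G00 X0.0000 Y0.0000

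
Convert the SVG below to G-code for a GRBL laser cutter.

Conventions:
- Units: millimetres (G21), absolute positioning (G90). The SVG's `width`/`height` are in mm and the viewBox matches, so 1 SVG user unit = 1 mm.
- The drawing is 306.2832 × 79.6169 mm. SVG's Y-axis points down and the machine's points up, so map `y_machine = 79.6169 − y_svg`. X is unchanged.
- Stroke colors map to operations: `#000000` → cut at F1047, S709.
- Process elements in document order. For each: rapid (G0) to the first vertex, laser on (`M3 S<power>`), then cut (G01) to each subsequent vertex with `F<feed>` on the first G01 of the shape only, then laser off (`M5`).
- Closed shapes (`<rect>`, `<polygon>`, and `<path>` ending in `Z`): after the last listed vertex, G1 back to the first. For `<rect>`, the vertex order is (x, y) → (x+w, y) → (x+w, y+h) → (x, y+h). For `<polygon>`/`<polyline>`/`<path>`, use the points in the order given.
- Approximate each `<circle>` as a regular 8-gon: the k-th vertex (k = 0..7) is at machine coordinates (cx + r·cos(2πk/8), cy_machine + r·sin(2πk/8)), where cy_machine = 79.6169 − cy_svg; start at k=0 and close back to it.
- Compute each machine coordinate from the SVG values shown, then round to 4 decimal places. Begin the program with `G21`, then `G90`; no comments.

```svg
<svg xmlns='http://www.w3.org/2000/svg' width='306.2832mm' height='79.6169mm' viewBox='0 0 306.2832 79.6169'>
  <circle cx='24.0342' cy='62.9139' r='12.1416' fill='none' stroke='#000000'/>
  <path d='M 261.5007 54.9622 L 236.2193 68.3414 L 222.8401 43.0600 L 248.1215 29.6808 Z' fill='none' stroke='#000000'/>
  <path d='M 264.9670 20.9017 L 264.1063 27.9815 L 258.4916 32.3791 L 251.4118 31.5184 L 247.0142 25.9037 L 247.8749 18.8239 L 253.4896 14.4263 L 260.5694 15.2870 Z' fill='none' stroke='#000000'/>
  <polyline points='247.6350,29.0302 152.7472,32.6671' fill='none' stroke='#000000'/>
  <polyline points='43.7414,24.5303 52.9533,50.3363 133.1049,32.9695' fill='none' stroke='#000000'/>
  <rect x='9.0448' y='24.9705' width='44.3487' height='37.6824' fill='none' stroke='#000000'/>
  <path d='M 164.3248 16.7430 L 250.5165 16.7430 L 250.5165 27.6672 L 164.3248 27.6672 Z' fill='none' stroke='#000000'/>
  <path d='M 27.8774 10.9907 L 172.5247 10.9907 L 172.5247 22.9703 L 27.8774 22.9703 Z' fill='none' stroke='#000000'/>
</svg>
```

G21
G90
G0 X36.1758 Y16.7030
M3 S709
G01 X32.6196 Y25.2884 F1047
G01 X24.0342 Y28.8446
G01 X15.4488 Y25.2884
G01 X11.8926 Y16.7030
G01 X15.4488 Y8.1176
G01 X24.0342 Y4.5614
G01 X32.6196 Y8.1176
G01 X36.1758 Y16.7030
M5
G0 X261.5007 Y24.6547
M3 S709
G01 X236.2193 Y11.2755 F1047
G01 X222.8401 Y36.5569
G01 X248.1215 Y49.9361
G01 X261.5007 Y24.6547
M5
G0 X264.9670 Y58.7152
M3 S709
G01 X264.1063 Y51.6354 F1047
G01 X258.4916 Y47.2378
G01 X251.4118 Y48.0985
G01 X247.0142 Y53.7132
G01 X247.8749 Y60.7930
G01 X253.4896 Y65.1906
G01 X260.5694 Y64.3299
G01 X264.9670 Y58.7152
M5
G0 X247.6350 Y50.5867
M3 S709
G01 X152.7472 Y46.9498 F1047
M5
G0 X43.7414 Y55.0866
M3 S709
G01 X52.9533 Y29.2806 F1047
G01 X133.1049 Y46.6474
M5
G0 X9.0448 Y54.6464
M3 S709
G01 X53.3935 Y54.6464 F1047
G01 X53.3935 Y16.9640
G01 X9.0448 Y16.9640
G01 X9.0448 Y54.6464
M5
G0 X164.3248 Y62.8739
M3 S709
G01 X250.5165 Y62.8739 F1047
G01 X250.5165 Y51.9497
G01 X164.3248 Y51.9497
G01 X164.3248 Y62.8739
M5
G0 X27.8774 Y68.6262
M3 S709
G01 X172.5247 Y68.6262 F1047
G01 X172.5247 Y56.6466
G01 X27.8774 Y56.6466
G01 X27.8774 Y68.6262
M5

Since the viewBox matches the mm dimensions, user units are millimetres directly. The only transform is the Y-flip y_m = 79.6169 − y_svg.

Shape 1 is a circle drawn with `<circle>`. Its stroke #000000 means cut at S709, F1047. After flipping Y the toolpath is (36.1758,16.7030) → (32.6196,25.2884) → (24.0342,28.8446) → (15.4488,25.2884) → (11.8926,16.7030) → (15.4488,8.1176) → (24.0342,4.5614) → (32.6196,8.1176) → (36.1758,16.7030), returning to the start.

Shape 2 is a regular polygon drawn with `<path>`. Its stroke #000000 means cut at S709, F1047. After flipping Y the toolpath is (261.5007,24.6547) → (236.2193,11.2755) → (222.8401,36.5569) → (248.1215,49.9361) → (261.5007,24.6547), returning to the start.

Shape 3 is a regular polygon drawn with `<path>`. Its stroke #000000 means cut at S709, F1047. After flipping Y the toolpath is (264.9670,58.7152) → (264.1063,51.6354) → (258.4916,47.2378) → (251.4118,48.0985) → (247.0142,53.7132) → (247.8749,60.7930) → (253.4896,65.1906) → (260.5694,64.3299) → (264.9670,58.7152), returning to the start.

Shape 4 is a line segment drawn with `<polyline>`. Its stroke #000000 means cut at S709, F1047. After flipping Y the toolpath is (247.6350,50.5867) → (152.7472,46.9498).

Shape 5 is a open polyline drawn with `<polyline>`. Its stroke #000000 means cut at S709, F1047. After flipping Y the toolpath is (43.7414,55.0866) → (52.9533,29.2806) → (133.1049,46.6474).

Shape 6 is a rectangle drawn with `<rect>`. Its stroke #000000 means cut at S709, F1047. After flipping Y the toolpath is (9.0448,54.6464) → (53.3935,54.6464) → (53.3935,16.9640) → (9.0448,16.9640) → (9.0448,54.6464), returning to the start.

Shape 7 is a rectangle drawn with `<path>`. Its stroke #000000 means cut at S709, F1047. After flipping Y the toolpath is (164.3248,62.8739) → (250.5165,62.8739) → (250.5165,51.9497) → (164.3248,51.9497) → (164.3248,62.8739), returning to the start.

Shape 8 is a rectangle drawn with `<path>`. Its stroke #000000 means cut at S709, F1047. After flipping Y the toolpath is (27.8774,68.6262) → (172.5247,68.6262) → (172.5247,56.6466) → (27.8774,56.6466) → (27.8774,68.6262), returning to the start.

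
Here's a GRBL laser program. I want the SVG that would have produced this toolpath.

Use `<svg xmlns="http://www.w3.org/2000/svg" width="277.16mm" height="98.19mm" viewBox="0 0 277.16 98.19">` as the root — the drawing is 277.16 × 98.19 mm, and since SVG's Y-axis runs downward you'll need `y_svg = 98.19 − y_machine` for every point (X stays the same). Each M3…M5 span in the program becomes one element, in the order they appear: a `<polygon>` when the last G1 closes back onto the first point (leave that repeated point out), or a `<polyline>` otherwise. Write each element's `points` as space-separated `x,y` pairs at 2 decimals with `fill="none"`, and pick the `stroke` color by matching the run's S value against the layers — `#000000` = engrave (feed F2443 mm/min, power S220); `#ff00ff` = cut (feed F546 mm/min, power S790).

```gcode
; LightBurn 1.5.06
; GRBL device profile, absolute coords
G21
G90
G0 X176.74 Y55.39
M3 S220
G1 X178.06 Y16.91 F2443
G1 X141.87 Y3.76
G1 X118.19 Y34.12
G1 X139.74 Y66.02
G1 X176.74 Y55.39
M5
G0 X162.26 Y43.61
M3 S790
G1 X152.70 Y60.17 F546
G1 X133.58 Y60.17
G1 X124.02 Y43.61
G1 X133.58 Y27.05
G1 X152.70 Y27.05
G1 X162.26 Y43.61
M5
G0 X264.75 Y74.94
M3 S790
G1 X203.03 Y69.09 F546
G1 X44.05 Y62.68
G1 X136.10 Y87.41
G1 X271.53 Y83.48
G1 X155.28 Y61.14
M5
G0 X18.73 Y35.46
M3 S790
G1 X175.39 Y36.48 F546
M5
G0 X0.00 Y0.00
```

Each laser-on run becomes one SVG element. Flip Y back into SVG space with y_svg = 98.19 − y_machine.

Run 1: power S220 maps to stroke `#000000` (engrave). The run returns to its start, so emit a `<polygon>` with points (Y-flipped): 176.74,42.80 178.06,81.28 141.87,94.43 118.19,64.07 139.74,32.17.

Run 2: S790 ⇒ cut layer `#ff00ff`. The run returns to its start, so emit a `<polygon>` with points (Y-flipped): 162.26,54.58 152.70,38.02 133.58,38.02 124.02,54.58 133.58,71.14 152.70,71.14.

Run 3: power S790 maps to stroke `#ff00ff` (cut). The run is open, so emit a `<polyline>` with points (Y-flipped): 264.75,23.25 203.03,29.10 44.05,35.51 136.10,10.78 271.53,14.71 155.28,37.05.

Run 4: power S790 maps to stroke `#ff00ff` (cut). The run is open, so emit a `<polyline>` with points (Y-flipped): 18.73,62.73 175.39,61.71.

<svg xmlns="http://www.w3.org/2000/svg" width="277.16mm" height="98.19mm" viewBox="0 0 277.16 98.19">
  <polygon points="176.74,42.80 178.06,81.28 141.87,94.43 118.19,64.07 139.74,32.17" fill="none" stroke="#000000"/>
  <polygon points="162.26,54.58 152.70,38.02 133.58,38.02 124.02,54.58 133.58,71.14 152.70,71.14" fill="none" stroke="#ff00ff"/>
  <polyline points="264.75,23.25 203.03,29.10 44.05,35.51 136.10,10.78 271.53,14.71 155.28,37.05" fill="none" stroke="#ff00ff"/>
  <polyline points="18.73,62.73 175.39,61.71" fill="none" stroke="#ff00ff"/>
</svg>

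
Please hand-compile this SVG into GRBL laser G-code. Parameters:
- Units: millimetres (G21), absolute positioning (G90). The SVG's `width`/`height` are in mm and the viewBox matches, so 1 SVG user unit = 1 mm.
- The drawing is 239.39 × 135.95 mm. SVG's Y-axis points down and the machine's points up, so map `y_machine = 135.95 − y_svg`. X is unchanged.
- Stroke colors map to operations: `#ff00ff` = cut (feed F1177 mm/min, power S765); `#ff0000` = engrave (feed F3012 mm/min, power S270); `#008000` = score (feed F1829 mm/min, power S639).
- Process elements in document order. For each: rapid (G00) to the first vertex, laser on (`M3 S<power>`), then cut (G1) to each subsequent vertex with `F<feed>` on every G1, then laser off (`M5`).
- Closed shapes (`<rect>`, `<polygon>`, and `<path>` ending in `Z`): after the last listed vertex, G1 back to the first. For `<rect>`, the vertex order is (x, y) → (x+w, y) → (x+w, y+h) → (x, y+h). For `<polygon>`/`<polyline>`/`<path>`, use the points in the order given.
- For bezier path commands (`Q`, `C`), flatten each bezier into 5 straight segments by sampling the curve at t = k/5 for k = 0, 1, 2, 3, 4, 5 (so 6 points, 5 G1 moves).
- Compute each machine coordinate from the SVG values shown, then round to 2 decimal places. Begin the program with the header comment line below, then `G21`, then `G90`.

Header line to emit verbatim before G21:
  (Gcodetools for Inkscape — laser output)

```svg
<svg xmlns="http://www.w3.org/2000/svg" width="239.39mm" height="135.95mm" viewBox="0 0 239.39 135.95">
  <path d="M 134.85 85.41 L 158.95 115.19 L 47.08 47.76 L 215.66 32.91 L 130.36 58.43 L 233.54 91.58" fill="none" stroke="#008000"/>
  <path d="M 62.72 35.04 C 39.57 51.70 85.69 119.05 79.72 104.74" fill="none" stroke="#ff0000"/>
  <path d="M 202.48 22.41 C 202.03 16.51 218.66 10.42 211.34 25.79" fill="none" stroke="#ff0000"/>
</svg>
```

(Gcodetools for Inkscape — laser output)
G21
G90
G00 X134.85 Y50.54
M3 S639
G1 X158.95 Y20.76 F1829
G1 X47.08 Y88.19 F1829
G1 X215.66 Y103.04 F1829
G1 X130.36 Y77.52 F1829
G1 X233.54 Y44.37 F1829
M5
G00 X62.72 Y100.91
M3 S270
G1 X56.17 Y85.89 F3012
G1 X60.42 Y65.06 F3012
G1 X69.65 Y44.76 F3012
G1 X78.02 Y31.36 F3012
G1 X79.72 Y31.21 F3012
M5
G00 X202.48 Y113.54
M3 S270
G1 X203.93 Y116.93 F3012
G1 X207.51 Y119.33 F3012
G1 X211.25 Y119.69 F3012
G1 X213.19 Y116.98 F3012
G1 X211.34 Y110.16 F3012
M5

1 u = 1 mm; y_m = 135.95 − y.

[1] `<path>` open polyline, #008000→score S639 F1829: (134.85,50.54) → (158.95,20.76) → (47.08,88.19) → (215.66,103.04) → (130.36,77.52) → (233.54,44.37)

[2] `<path>` cubic bezier, #ff0000→engrave S270 F3012: (62.72,100.91) → (56.17,85.89) → (60.42,65.06) → (69.65,44.76) → (78.02,31.36) → (79.72,31.21)

[3] `<path>` cubic bezier, #ff0000→engrave S270 F3012: (202.48,113.54) → (203.93,116.93) → (207.51,119.33) → (211.25,119.69) → (213.19,116.98) → (211.34,110.16)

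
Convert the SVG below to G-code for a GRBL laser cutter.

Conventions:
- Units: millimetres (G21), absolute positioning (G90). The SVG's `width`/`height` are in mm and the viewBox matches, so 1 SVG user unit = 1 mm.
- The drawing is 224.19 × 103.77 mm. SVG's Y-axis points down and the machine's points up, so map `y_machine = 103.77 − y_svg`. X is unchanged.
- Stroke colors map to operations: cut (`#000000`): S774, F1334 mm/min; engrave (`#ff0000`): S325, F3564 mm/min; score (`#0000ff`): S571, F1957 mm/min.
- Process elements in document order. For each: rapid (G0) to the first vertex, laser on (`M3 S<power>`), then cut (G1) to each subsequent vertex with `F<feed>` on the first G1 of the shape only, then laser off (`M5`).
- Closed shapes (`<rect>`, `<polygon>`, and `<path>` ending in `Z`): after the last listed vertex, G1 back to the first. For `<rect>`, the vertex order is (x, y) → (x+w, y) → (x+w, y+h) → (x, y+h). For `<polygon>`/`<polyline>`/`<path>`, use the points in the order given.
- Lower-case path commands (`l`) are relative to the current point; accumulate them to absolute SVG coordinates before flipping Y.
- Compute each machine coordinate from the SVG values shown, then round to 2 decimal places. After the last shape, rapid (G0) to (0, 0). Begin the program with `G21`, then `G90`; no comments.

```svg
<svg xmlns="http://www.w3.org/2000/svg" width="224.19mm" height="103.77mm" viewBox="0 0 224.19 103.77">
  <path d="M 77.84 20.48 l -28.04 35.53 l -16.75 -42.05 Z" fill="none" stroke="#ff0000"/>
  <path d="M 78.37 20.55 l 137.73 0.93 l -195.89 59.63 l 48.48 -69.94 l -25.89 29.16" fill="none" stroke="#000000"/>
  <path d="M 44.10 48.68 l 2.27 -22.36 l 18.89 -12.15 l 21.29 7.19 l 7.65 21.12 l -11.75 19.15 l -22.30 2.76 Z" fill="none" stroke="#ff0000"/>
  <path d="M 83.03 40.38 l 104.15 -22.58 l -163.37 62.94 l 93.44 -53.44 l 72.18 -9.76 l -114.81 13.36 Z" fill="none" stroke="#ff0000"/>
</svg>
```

viewBox `0 0 224.19 103.77` with mm width/height → 1 unit = 1 mm. Flip: y_m = 103.77 − y_svg.

**Shape 1** — `<path>` regular polygon, stroke `#ff0000` → engrave (S325, F3564). Machine vertices: (77.84,83.29) → (49.80,47.76) → (33.05,89.81) → (77.84,83.29). Closed: final G1 returns to the first vertex.

**Shape 2** — `<path>` open polyline, stroke `#000000` → cut (S774, F1334). Machine vertices: (78.37,83.22) → (216.10,82.29) → (20.21,22.66) → (68.69,92.60) → (42.80,63.44). Open path.

**Shape 3** — `<path>` regular polygon, stroke `#ff0000` → engrave (S325, F3564). Machine vertices: (44.10,55.09) → (46.37,77.45) → (65.26,89.60) → (86.55,82.41) → (94.20,61.29) → (82.45,42.14) → (60.15,39.38) → (44.10,55.09). Closed: final G1 returns to the first vertex.

**Shape 4** — `<path>` closed polygon, stroke `#ff0000` → engrave (S325, F3564). Machine vertices: (83.03,63.39) → (187.18,85.97) → (23.81,23.03) → (117.25,76.47) → (189.43,86.23) → (74.62,72.87) → (83.03,63.39). Closed: final G1 returns to the first vertex.

G21
G90
G0 X77.84 Y83.29
M3 S325
G1 X49.80 Y47.76 F3564
G1 X33.05 Y89.81
G1 X77.84 Y83.29
M5
G0 X78.37 Y83.22
M3 S774
G1 X216.10 Y82.29 F1334
G1 X20.21 Y22.66
G1 X68.69 Y92.60
G1 X42.80 Y63.44
M5
G0 X44.10 Y55.09
M3 S325
G1 X46.37 Y77.45 F3564
G1 X65.26 Y89.60
G1 X86.55 Y82.41
G1 X94.20 Y61.29
G1 X82.45 Y42.14
G1 X60.15 Y39.38
G1 X44.10 Y55.09
M5
G0 X83.03 Y63.39
M3 S325
G1 X187.18 Y85.97 F3564
G1 X23.81 Y23.03
G1 X117.25 Y76.47
G1 X189.43 Y86.23
G1 X74.62 Y72.87
G1 X83.03 Y63.39
M5
G0 X0.00 Y0.00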